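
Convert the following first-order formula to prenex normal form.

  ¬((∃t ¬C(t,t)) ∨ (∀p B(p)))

∀t ∃p (C(t,t) ∧ ¬B(p))

Drive negations inward (¬∀x A ≡ ∃x ¬A, ¬∃x A ≡ ∀x ¬A, De Morgan for ∧/∨):
  (∀t C(t,t)) ∧ (∃p ¬B(p))
All bound variables are already distinct, so no renaming is needed.
Pull the quantifiers to the front (each side's bound variable is not free in the other side):
  ∀t ∃p (C(t,t) ∧ ¬B(p))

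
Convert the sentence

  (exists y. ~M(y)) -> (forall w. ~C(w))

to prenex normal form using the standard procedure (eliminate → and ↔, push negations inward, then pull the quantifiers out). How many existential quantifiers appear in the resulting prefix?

0

Eliminate → and ↔ using ¬ and ∨.
  ~(exists y. ~M(y)) | (forall w. ~C(w))
Drive negations inward (¬∀x A ≡ ∃x ¬A, ¬∃x A ≡ ∀x ¬A, De Morgan for ∧/∨):
  (forall y. M(y)) | (forall w. ~C(w))
Pull the quantifiers to the front (each side's bound variable is not free in the other side):
  forall y. forall w. (M(y) | ~C(w))
The prefix is forall y forall w: 2 universal, 0 existential.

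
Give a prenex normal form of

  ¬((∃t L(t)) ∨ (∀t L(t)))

Push ¬ through the quantifiers and connectives to reach negation normal form:
  (∀t ¬L(t)) ∧ (∃t ¬L(t))
Standardize variables apart so no two quantifiers bind the same name: t↦w.
  (∀t ¬L(t)) ∧ (∃w ¬L(w))
Finally move all quantifiers to the prefix:
  ∀t ∃w (¬L(t) ∧ ¬L(w))

∀t ∃w (¬L(t) ∧ ¬L(w))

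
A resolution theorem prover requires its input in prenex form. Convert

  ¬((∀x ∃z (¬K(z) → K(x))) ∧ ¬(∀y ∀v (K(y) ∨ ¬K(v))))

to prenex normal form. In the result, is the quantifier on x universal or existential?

First replace A → B with ¬A ∨ B.
  ¬((∀x ∃z (¬¬K(z) ∨ K(x))) ∧ ¬(∀y ∀v (K(y) ∨ ¬K(v))))
Push ¬ through the quantifiers and connectives to reach negation normal form:
  (∃x ∀z (¬K(z) ∧ ¬K(x))) ∨ (∀y ∀v (K(y) ∨ ¬K(v)))
All bound variables are already distinct, so no renaming is needed.
Pull the quantifiers to the front (each side's bound variable is not free in the other side):
  ∃x ∀z ∀y ∀v (¬K(z) ∧ ¬K(x) ∨ K(y) ∨ ¬K(v))
The quantifier ∀x sits under an odd number of negations (counting the antecedent side of each →), so it flips to ∃x.

existential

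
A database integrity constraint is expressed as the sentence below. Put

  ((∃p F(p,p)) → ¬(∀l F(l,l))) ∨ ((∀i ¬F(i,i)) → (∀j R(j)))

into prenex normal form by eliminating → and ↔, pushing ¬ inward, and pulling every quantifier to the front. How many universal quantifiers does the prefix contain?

2

First replace A → B with ¬A ∨ B.
  ¬(∃p F(p,p)) ∨ ¬(∀l F(l,l)) ∨ ¬(∀i ¬F(i,i)) ∨ (∀j R(j))
Push ¬ through the quantifiers and connectives to reach negation normal form:
  (∀p ¬F(p,p)) ∨ (∃l ¬F(l,l)) ∨ (∃i F(i,i)) ∨ (∀j R(j))
Pull the quantifiers to the front (each side's bound variable is not free in the other side):
  ∀p ∃l ∃i ∀j (¬F(p,p) ∨ ¬F(l,l) ∨ F(i,i) ∨ R(j))
The prefix is ∀p ∃l ∃i ∀j: 2 universal, 2 existential.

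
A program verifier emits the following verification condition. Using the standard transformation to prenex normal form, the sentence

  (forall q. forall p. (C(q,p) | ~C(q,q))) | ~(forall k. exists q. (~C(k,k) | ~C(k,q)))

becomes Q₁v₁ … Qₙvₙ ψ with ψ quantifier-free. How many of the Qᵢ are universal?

Drive negations inward (¬∀x A ≡ ∃x ¬A, ¬∃x A ≡ ∀x ¬A, De Morgan for ∧/∨):
  (forall q. forall p. (C(q,p) | ~C(q,q))) | (exists k. forall q. (C(k,k) & C(k,q)))
Give each quantifier a distinct variable: q↦x1.
  (forall q. forall p. (C(q,p) | ~C(q,q))) | (exists k. forall x1. (C(k,k) & C(k,x1)))
Finally move all quantifiers to the prefix:
  forall q. forall p. exists k. forall x1. (C(q,p) | ~C(q,q) | C(k,k) & C(k,x1))
The prefix is forall q forall p exists k forall x1: 3 universal, 1 existential.

3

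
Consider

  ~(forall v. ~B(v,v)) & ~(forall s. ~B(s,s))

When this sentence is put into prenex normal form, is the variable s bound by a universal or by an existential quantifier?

Drive negations inward (¬∀x A ≡ ∃x ¬A, ¬∃x A ≡ ∀x ¬A, De Morgan for ∧/∨):
  (exists v. B(v,v)) & (exists s. B(s,s))
Extract every quantifier outward, since the variables are now distinct and don't occur free across branches:
  exists v. exists s. (B(v,v) & B(s,s))
The quantifier forall s sits under an odd number of negations, so it flips to exists s.

existential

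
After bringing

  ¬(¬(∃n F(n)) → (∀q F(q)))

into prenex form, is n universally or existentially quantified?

Rewrite implications/biconditionals: A → B as ¬A ∨ B.
  ¬(¬¬(∃n F(n)) ∨ (∀q F(q)))
Move each ¬ inward, flipping quantifiers it crosses:
  (∀n ¬F(n)) ∧ (∃q ¬F(q))
All bound variables are already distinct, so no renaming is needed.
Extract every quantifier outward, since the variables are now distinct and don't occur free across branches:
  ∀n ∃q (¬F(n) ∧ ¬F(q))
The quantifier ∃n sits under an odd number of negations (counting the antecedent side of each →), so it flips to ∀n.

universal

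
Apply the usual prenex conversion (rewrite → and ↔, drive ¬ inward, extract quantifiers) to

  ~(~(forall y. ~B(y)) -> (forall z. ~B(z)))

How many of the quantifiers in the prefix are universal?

Rewrite implications/biconditionals: A → B as ¬A ∨ B.
  ~(~~(forall y. ~B(y)) | (forall z. ~B(z)))
Push ¬ through the quantifiers and connectives to reach negation normal form:
  (exists y. B(y)) & (exists z. B(z))
All bound variables are already distinct, so no renaming is needed.
Finally move all quantifiers to the prefix:
  exists y. exists z. (B(y) & B(z))
The prefix is exists y exists z: 0 universal, 2 existential.

0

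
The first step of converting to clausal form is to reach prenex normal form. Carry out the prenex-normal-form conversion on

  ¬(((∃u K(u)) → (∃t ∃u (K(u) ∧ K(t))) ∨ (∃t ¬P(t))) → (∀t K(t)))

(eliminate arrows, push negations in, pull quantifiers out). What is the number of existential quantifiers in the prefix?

Rewrite implications/biconditionals: A → B as ¬A ∨ B.
  ¬(¬(¬(∃u K(u)) ∨ (∃t ∃u (K(u) ∧ K(t))) ∨ (∃t ¬P(t))) ∨ (∀t K(t)))
Push ¬ through the quantifiers and connectives to reach negation normal form:
  ((∀u ¬K(u)) ∨ (∃t ∃u (K(u) ∧ K(t))) ∨ (∃t ¬P(t))) ∧ (∃t ¬K(t))
Give each quantifier a distinct variable: u↦z1, t↦r, t↦y.
  ((∀u ¬K(u)) ∨ (∃t ∃z1 (K(z1) ∧ K(t))) ∨ (∃r ¬P(r))) ∧ (∃y ¬K(y))
Finally move all quantifiers to the prefix:
  ∀u ∃t ∃z1 ∃r ∃y ((¬K(u) ∨ K(z1) ∧ K(t) ∨ ¬P(r)) ∧ ¬K(y))
The prefix is ∀u ∃t ∃z1 ∃r ∃y: 1 universal, 4 existential.

4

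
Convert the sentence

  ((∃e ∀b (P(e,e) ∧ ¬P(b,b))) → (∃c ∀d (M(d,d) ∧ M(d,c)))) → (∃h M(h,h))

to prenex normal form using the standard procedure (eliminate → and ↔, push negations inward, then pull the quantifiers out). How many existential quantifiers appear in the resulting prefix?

Eliminate → and ↔ using ¬ and ∨.
  ¬(¬(∃e ∀b (P(e,e) ∧ ¬P(b,b))) ∨ (∃c ∀d (M(d,d) ∧ M(d,c)))) ∨ (∃h M(h,h))
Push ¬ through the quantifiers and connectives to reach negation normal form:
  (∃e ∀b (P(e,e) ∧ ¬P(b,b))) ∧ (∀c ∃d (¬M(d,d) ∨ ¬M(d,c))) ∨ (∃h M(h,h))
Finally move all quantifiers to the prefix:
  ∃e ∀b ∀c ∃d ∃h (P(e,e) ∧ ¬P(b,b) ∧ (¬M(d,d) ∨ ¬M(d,c)) ∨ M(h,h))
The prefix is ∃e ∀b ∀c ∃d ∃h: 2 universal, 3 existential.

3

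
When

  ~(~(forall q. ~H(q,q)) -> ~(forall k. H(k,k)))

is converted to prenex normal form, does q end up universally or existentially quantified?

Rewrite implications/biconditionals: A → B as ¬A ∨ B.
  ~(~~(forall q. ~H(q,q)) | ~(forall k. H(k,k)))
Move each ¬ inward, flipping quantifiers it crosses:
  (exists q. H(q,q)) & (forall k. H(k,k))
All bound variables are already distinct, so no renaming is needed.
Finally move all quantifiers to the prefix:
  exists q. forall k. (H(q,q) & H(k,k))
The quantifier forall q sits under an odd number of negations (counting the antecedent side of each →), so it flips to exists q.

existential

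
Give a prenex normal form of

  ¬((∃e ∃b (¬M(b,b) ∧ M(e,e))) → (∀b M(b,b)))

∃e ∃b ∃z (¬M(b,b) ∧ M(e,e) ∧ ¬M(z,z))

Rewrite implications/biconditionals: A → B as ¬A ∨ B.
  ¬(¬(∃e ∃b (¬M(b,b) ∧ M(e,e))) ∨ (∀b M(b,b)))
Push ¬ through the quantifiers and connectives to reach negation normal form:
  (∃e ∃b (¬M(b,b) ∧ M(e,e))) ∧ (∃b ¬M(b,b))
Give each quantifier a distinct variable: b↦z.
  (∃e ∃b (¬M(b,b) ∧ M(e,e))) ∧ (∃z ¬M(z,z))
Extract every quantifier outward, since the variables are now distinct and don't occur free across branches:
  ∃e ∃b ∃z (¬M(b,b) ∧ M(e,e) ∧ ¬M(z,z))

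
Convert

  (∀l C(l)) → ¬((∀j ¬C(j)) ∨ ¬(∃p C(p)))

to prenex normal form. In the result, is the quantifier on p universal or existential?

Eliminate → and ↔ using ¬ and ∨.
  ¬(∀l C(l)) ∨ ¬((∀j ¬C(j)) ∨ ¬(∃p C(p)))
Push ¬ through the quantifiers and connectives to reach negation normal form:
  (∃l ¬C(l)) ∨ (∃j C(j)) ∧ (∃p C(p))
Pull the quantifiers to the front (each side's bound variable is not free in the other side):
  ∃l ∃j ∃p (¬C(l) ∨ C(j) ∧ C(p))
The quantifier ∃p sits under an even number of negations (counting the antecedent side of each →), so it remains existential.

existential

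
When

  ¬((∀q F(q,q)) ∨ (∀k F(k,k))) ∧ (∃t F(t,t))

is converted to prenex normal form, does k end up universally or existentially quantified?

Push ¬ through the quantifiers and connectives to reach negation normal form:
  (∃q ¬F(q,q)) ∧ (∃k ¬F(k,k)) ∧ (∃t F(t,t))
All bound variables are already distinct, so no renaming is needed.
Extract every quantifier outward, since the variables are now distinct and don't occur free across branches:
  ∃q ∃k ∃t (¬F(q,q) ∧ ¬F(k,k) ∧ F(t,t))
The quantifier ∀k sits under an odd number of negations, so it flips to ∃k.

existential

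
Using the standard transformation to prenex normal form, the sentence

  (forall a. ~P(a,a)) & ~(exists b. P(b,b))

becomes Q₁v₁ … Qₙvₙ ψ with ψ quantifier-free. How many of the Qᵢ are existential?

0

Push ¬ through the quantifiers and connectives to reach negation normal form:
  (forall a. ~P(a,a)) & (forall b. ~P(b,b))
All bound variables are already distinct, so no renaming is needed.
Extract every quantifier outward, since the variables are now distinct and don't occur free across branches:
  forall a. forall b. (~P(a,a) & ~P(b,b))
The prefix is forall a forall b: 2 universal, 0 existential.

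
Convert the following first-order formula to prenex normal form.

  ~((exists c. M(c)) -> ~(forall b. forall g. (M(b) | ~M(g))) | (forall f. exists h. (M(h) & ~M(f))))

Rewrite implications/biconditionals: A → B as ¬A ∨ B.
  ~(~(exists c. M(c)) | ~(forall b. forall g. (M(b) | ~M(g))) | (forall f. exists h. (M(h) & ~M(f))))
Move each ¬ inward, flipping quantifiers it crosses:
  (exists c. M(c)) & (forall b. forall g. (M(b) | ~M(g))) & (exists f. forall h. (~M(h) | M(f)))
Extract every quantifier outward, since the variables are now distinct and don't occur free across branches:
  exists c. forall b. forall g. exists f. forall h. (M(c) & (M(b) | ~M(g)) & (~M(h) | M(f)))

exists c. forall b. forall g. exists f. forall h. (M(c) & (M(b) | ~M(g)) & (~M(h) | M(f)))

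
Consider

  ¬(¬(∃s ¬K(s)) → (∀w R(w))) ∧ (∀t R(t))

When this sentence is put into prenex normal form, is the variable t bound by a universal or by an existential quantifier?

Eliminate → and ↔ using ¬ and ∨.
  ¬(¬¬(∃s ¬K(s)) ∨ (∀w R(w))) ∧ (∀t R(t))
Push ¬ through the quantifiers and connectives to reach negation normal form:
  (∀s K(s)) ∧ (∃w ¬R(w)) ∧ (∀t R(t))
Finally move all quantifiers to the prefix:
  ∀s ∃w ∀t (K(s) ∧ ¬R(w) ∧ R(t))
The quantifier ∀t sits under an even number of negations (counting the antecedent side of each →), so it remains universal.

universal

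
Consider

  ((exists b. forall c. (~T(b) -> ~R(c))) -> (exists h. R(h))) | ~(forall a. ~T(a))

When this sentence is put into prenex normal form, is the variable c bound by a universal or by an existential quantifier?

existential

Rewrite implications/biconditionals: A → B as ¬A ∨ B.
  ~(exists b. forall c. (~~T(b) | ~R(c))) | (exists h. R(h)) | ~(forall a. ~T(a))
Drive negations inward (¬∀x A ≡ ∃x ¬A, ¬∃x A ≡ ∀x ¬A, De Morgan for ∧/∨):
  (forall b. exists c. (~T(b) & R(c))) | (exists h. R(h)) | (exists a. T(a))
All bound variables are already distinct, so no renaming is needed.
Pull the quantifiers to the front (each side's bound variable is not free in the other side):
  forall b. exists c. exists h. exists a. (~T(b) & R(c) | R(h) | T(a))
The quantifier forall c sits under an odd number of negations (counting the antecedent side of each →), so it flips to exists c.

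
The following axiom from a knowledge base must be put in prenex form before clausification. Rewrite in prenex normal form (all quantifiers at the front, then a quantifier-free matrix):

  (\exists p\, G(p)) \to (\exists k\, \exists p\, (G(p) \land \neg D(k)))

Eliminate → and ↔ using ¬ and ∨.
  \neg (\exists p\, G(p)) \lor (\exists k\, \exists p\, (G(p) \land \neg D(k)))
Push ¬ through the quantifiers and connectives to reach negation normal form:
  (\forall p\, \neg G(p)) \lor (\exists k\, \exists p\, (G(p) \land \neg D(k)))
Give each quantifier a distinct variable: p↦r.
  (\forall p\, \neg G(p)) \lor (\exists k\, \exists r\, (G(r) \land \neg D(k)))
Extract every quantifier outward, since the variables are now distinct and don't occur free across branches:
  \forall p\, \exists k\, \exists r\, (\neg G(p) \lor G(r) \land \neg D(k))

\forall p\, \exists k\, \exists r\, (\neg G(p) \lor G(r) \land \neg D(k))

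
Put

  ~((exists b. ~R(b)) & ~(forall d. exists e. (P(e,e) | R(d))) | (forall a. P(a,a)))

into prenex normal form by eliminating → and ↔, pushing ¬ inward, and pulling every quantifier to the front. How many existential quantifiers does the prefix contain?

2

Drive negations inward (¬∀x A ≡ ∃x ¬A, ¬∃x A ≡ ∀x ¬A, De Morgan for ∧/∨):
  ((forall b. R(b)) | (forall d. exists e. (P(e,e) | R(d)))) & (exists a. ~P(a,a))
All bound variables are already distinct, so no renaming is needed.
Finally move all quantifiers to the prefix:
  forall b. forall d. exists e. exists a. ((R(b) | P(e,e) | R(d)) & ~P(a,a))
The prefix is forall b forall d exists e exists a: 2 universal, 2 existential.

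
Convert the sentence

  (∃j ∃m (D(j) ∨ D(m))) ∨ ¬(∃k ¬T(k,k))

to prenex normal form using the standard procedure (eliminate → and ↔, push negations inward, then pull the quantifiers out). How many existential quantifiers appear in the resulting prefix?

Drive negations inward (¬∀x A ≡ ∃x ¬A, ¬∃x A ≡ ∀x ¬A, De Morgan for ∧/∨):
  (∃j ∃m (D(j) ∨ D(m))) ∨ (∀k T(k,k))
All bound variables are already distinct, so no renaming is needed.
Extract every quantifier outward, since the variables are now distinct and don't occur free across branches:
  ∃j ∃m ∀k (D(j) ∨ D(m) ∨ T(k,k))
The prefix is ∃j ∃m ∀k: 1 universal, 2 existential.

2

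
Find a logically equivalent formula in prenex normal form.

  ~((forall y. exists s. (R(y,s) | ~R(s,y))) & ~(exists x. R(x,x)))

exists y. forall s. exists x. (~R(y,s) & R(s,y) | R(x,x))

Push ¬ through the quantifiers and connectives to reach negation normal form:
  (exists y. forall s. (~R(y,s) & R(s,y))) | (exists x. R(x,x))
All bound variables are already distinct, so no renaming is needed.
Finally move all quantifiers to the prefix:
  exists y. forall s. exists x. (~R(y,s) & R(s,y) | R(x,x))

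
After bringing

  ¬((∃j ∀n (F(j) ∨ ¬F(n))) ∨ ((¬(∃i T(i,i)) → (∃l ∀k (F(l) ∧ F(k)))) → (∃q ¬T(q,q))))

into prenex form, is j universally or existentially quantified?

universal

Rewrite implications/biconditionals: A → B as ¬A ∨ B.
  ¬((∃j ∀n (F(j) ∨ ¬F(n))) ∨ ¬(¬¬(∃i T(i,i)) ∨ (∃l ∀k (F(l) ∧ F(k)))) ∨ (∃q ¬T(q,q)))
Push ¬ through the quantifiers and connectives to reach negation normal form:
  (∀j ∃n (¬F(j) ∧ F(n))) ∧ ((∃i T(i,i)) ∨ (∃l ∀k (F(l) ∧ F(k)))) ∧ (∀q T(q,q))
All bound variables are already distinct, so no renaming is needed.
Pull the quantifiers to the front (each side's bound variable is not free in the other side):
  ∀j ∃n ∃i ∃l ∀k ∀q (¬F(j) ∧ F(n) ∧ (T(i,i) ∨ F(l) ∧ F(k)) ∧ T(q,q))
The quantifier ∃j sits under an odd number of negations (counting the antecedent side of each →), so it flips to ∀j.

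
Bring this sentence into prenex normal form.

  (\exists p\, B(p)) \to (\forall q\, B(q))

\forall p\, \forall q\, (\neg B(p) \lor B(q))

Eliminate → and ↔ using ¬ and ∨.
  \neg (\exists p\, B(p)) \lor (\forall q\, B(q))
Move each ¬ inward, flipping quantifiers it crosses:
  (\forall p\, \neg B(p)) \lor (\forall q\, B(q))
All bound variables are already distinct, so no renaming is needed.
Finally move all quantifiers to the prefix:
  \forall p\, \forall q\, (\neg B(p) \lor B(q))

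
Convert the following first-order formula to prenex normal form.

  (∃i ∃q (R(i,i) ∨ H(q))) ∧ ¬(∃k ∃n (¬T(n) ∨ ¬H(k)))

∃i ∃q ∀k ∀n ((R(i,i) ∨ H(q)) ∧ T(n) ∧ H(k))

Drive negations inward (¬∀x A ≡ ∃x ¬A, ¬∃x A ≡ ∀x ¬A, De Morgan for ∧/∨):
  (∃i ∃q (R(i,i) ∨ H(q))) ∧ (∀k ∀n (T(n) ∧ H(k)))
All bound variables are already distinct, so no renaming is needed.
Finally move all quantifiers to the prefix:
  ∃i ∃q ∀k ∀n ((R(i,i) ∨ H(q)) ∧ T(n) ∧ H(k))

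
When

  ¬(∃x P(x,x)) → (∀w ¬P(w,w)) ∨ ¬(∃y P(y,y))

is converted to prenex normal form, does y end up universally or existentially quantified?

universal

Eliminate → and ↔ using ¬ and ∨.
  ¬¬(∃x P(x,x)) ∨ (∀w ¬P(w,w)) ∨ ¬(∃y P(y,y))
Push ¬ through the quantifiers and connectives to reach negation normal form:
  (∃x P(x,x)) ∨ (∀w ¬P(w,w)) ∨ (∀y ¬P(y,y))
All bound variables are already distinct, so no renaming is needed.
Finally move all quantifiers to the prefix:
  ∃x ∀w ∀y (P(x,x) ∨ ¬P(w,w) ∨ ¬P(y,y))
The quantifier ∃y sits under an odd number of negations (counting the antecedent side of each →), so it flips to ∀y.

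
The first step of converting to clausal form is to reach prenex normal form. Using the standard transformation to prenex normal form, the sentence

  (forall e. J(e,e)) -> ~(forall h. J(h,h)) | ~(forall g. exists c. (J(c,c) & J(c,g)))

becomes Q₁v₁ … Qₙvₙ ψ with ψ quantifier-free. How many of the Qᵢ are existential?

3

First replace A → B with ¬A ∨ B.
  ~(forall e. J(e,e)) | ~(forall h. J(h,h)) | ~(forall g. exists c. (J(c,c) & J(c,g)))
Drive negations inward (¬∀x A ≡ ∃x ¬A, ¬∃x A ≡ ∀x ¬A, De Morgan for ∧/∨):
  (exists e. ~J(e,e)) | (exists h. ~J(h,h)) | (exists g. forall c. (~J(c,c) | ~J(c,g)))
All bound variables are already distinct, so no renaming is needed.
Extract every quantifier outward, since the variables are now distinct and don't occur free across branches:
  exists e. exists h. exists g. forall c. (~J(e,e) | ~J(h,h) | ~J(c,c) | ~J(c,g))
The prefix is exists e exists h exists g forall c: 1 universal, 3 existential.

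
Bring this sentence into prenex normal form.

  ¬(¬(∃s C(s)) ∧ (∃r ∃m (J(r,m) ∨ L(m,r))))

Drive negations inward (¬∀x A ≡ ∃x ¬A, ¬∃x A ≡ ∀x ¬A, De Morgan for ∧/∨):
  (∃s C(s)) ∨ (∀r ∀m (¬J(r,m) ∧ ¬L(m,r)))
All bound variables are already distinct, so no renaming is needed.
Pull the quantifiers to the front (each side's bound variable is not free in the other side):
  ∃s ∀r ∀m (C(s) ∨ ¬J(r,m) ∧ ¬L(m,r))

∃s ∀r ∀m (C(s) ∨ ¬J(r,m) ∧ ¬L(m,r))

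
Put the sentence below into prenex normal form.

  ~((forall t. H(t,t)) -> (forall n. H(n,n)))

forall t. exists n. (H(t,t) & ~H(n,n))

Rewrite implications/biconditionals: A → B as ¬A ∨ B.
  ~(~(forall t. H(t,t)) | (forall n. H(n,n)))
Move each ¬ inward, flipping quantifiers it crosses:
  (forall t. H(t,t)) & (exists n. ~H(n,n))
Finally move all quantifiers to the prefix:
  forall t. exists n. (H(t,t) & ~H(n,n))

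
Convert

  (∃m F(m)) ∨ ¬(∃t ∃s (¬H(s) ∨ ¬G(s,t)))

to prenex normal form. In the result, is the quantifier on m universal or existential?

Push ¬ through the quantifiers and connectives to reach negation normal form:
  (∃m F(m)) ∨ (∀t ∀s (H(s) ∧ G(s,t)))
Finally move all quantifiers to the prefix:
  ∃m ∀t ∀s (F(m) ∨ H(s) ∧ G(s,t))
The quantifier ∃m sits under an even number of negations, so it remains existential.

existential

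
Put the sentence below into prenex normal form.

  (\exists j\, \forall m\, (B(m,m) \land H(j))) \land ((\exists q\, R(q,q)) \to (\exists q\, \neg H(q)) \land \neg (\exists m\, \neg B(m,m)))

\exists j\, \forall m\, \forall q\, \exists w1\, \forall x1\, (B(m,m) \land H(j) \land (\neg R(q,q) \lor \neg H(w1) \land B(x1,x1)))

First replace A → B with ¬A ∨ B.
  (\exists j\, \forall m\, (B(m,m) \land H(j))) \land (\neg (\exists q\, R(q,q)) \lor (\exists q\, \neg H(q)) \land \neg (\exists m\, \neg B(m,m)))
Move each ¬ inward, flipping quantifiers it crosses:
  (\exists j\, \forall m\, (B(m,m) \land H(j))) \land ((\forall q\, \neg R(q,q)) \lor (\exists q\, \neg H(q)) \land (\forall m\, B(m,m)))
Give each quantifier a distinct variable: q↦w1, m↦x1.
  (\exists j\, \forall m\, (B(m,m) \land H(j))) \land ((\forall q\, \neg R(q,q)) \lor (\exists w1\, \neg H(w1)) \land (\forall x1\, B(x1,x1)))
Finally move all quantifiers to the prefix:
  \exists j\, \forall m\, \forall q\, \exists w1\, \forall x1\, (B(m,m) \land H(j) \land (\neg R(q,q) \lor \neg H(w1) \land B(x1,x1)))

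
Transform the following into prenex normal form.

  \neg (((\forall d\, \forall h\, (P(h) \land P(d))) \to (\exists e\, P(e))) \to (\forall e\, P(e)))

\exists d\, \exists h\, \exists e\, \exists r\, ((\neg P(h) \lor \neg P(d) \lor P(e)) \land \neg P(r))

Eliminate → and ↔ using ¬ and ∨.
  \neg (\neg (\neg (\forall d\, \forall h\, (P(h) \land P(d))) \lor (\exists e\, P(e))) \lor (\forall e\, P(e)))
Drive negations inward (¬∀x A ≡ ∃x ¬A, ¬∃x A ≡ ∀x ¬A, De Morgan for ∧/∨):
  ((\exists d\, \exists h\, (\neg P(h) \lor \neg P(d))) \lor (\exists e\, P(e))) \land (\exists e\, \neg P(e))
Standardize variables apart so no two quantifiers bind the same name: e↦r.
  ((\exists d\, \exists h\, (\neg P(h) \lor \neg P(d))) \lor (\exists e\, P(e))) \land (\exists r\, \neg P(r))
Pull the quantifiers to the front (each side's bound variable is not free in the other side):
  \exists d\, \exists h\, \exists e\, \exists r\, ((\neg P(h) \lor \neg P(d) \lor P(e)) \land \neg P(r))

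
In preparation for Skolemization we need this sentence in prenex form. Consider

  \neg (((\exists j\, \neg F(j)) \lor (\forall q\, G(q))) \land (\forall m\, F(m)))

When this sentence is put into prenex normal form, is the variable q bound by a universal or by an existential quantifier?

Drive negations inward (¬∀x A ≡ ∃x ¬A, ¬∃x A ≡ ∀x ¬A, De Morgan for ∧/∨):
  (\forall j\, F(j)) \land (\exists q\, \neg G(q)) \lor (\exists m\, \neg F(m))
All bound variables are already distinct, so no renaming is needed.
Extract every quantifier outward, since the variables are now distinct and don't occur free across branches:
  \forall j\, \exists q\, \exists m\, (F(j) \land \neg G(q) \lor \neg F(m))
The quantifier \forall q sits under an odd number of negations, so it flips to \exists q.

existential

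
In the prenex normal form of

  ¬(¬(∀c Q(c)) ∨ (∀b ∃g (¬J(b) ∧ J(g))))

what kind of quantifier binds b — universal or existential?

existential

Drive negations inward (¬∀x A ≡ ∃x ¬A, ¬∃x A ≡ ∀x ¬A, De Morgan for ∧/∨):
  (∀c Q(c)) ∧ (∃b ∀g (J(b) ∨ ¬J(g)))
All bound variables are already distinct, so no renaming is needed.
Finally move all quantifiers to the prefix:
  ∀c ∃b ∀g (Q(c) ∧ (J(b) ∨ ¬J(g)))
The quantifier ∀b sits under an odd number of negations, so it flips to ∃b.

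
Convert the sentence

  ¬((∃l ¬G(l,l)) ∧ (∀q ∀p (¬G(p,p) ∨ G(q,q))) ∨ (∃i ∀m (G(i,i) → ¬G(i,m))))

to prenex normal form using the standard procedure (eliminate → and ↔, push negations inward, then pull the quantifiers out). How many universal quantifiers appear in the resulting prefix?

2

Rewrite implications/biconditionals: A → B as ¬A ∨ B.
  ¬((∃l ¬G(l,l)) ∧ (∀q ∀p (¬G(p,p) ∨ G(q,q))) ∨ (∃i ∀m (¬G(i,i) ∨ ¬G(i,m))))
Move each ¬ inward, flipping quantifiers it crosses:
  ((∀l G(l,l)) ∨ (∃q ∃p (G(p,p) ∧ ¬G(q,q)))) ∧ (∀i ∃m (G(i,i) ∧ G(i,m)))
Extract every quantifier outward, since the variables are now distinct and don't occur free across branches:
  ∀l ∃q ∃p ∀i ∃m ((G(l,l) ∨ G(p,p) ∧ ¬G(q,q)) ∧ G(i,i) ∧ G(i,m))
The prefix is ∀l ∃q ∃p ∀i ∃m: 2 universal, 3 existential.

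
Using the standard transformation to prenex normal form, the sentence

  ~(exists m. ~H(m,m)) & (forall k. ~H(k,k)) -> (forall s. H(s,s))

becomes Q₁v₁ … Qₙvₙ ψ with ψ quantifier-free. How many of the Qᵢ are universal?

Eliminate → and ↔ using ¬ and ∨.
  ~(~(exists m. ~H(m,m)) & (forall k. ~H(k,k))) | (forall s. H(s,s))
Drive negations inward (¬∀x A ≡ ∃x ¬A, ¬∃x A ≡ ∀x ¬A, De Morgan for ∧/∨):
  (exists m. ~H(m,m)) | (exists k. H(k,k)) | (forall s. H(s,s))
All bound variables are already distinct, so no renaming is needed.
Extract every quantifier outward, since the variables are now distinct and don't occur free across branches:
  exists m. exists k. forall s. (~H(m,m) | H(k,k) | H(s,s))
The prefix is exists m exists k forall s: 1 universal, 2 existential.

1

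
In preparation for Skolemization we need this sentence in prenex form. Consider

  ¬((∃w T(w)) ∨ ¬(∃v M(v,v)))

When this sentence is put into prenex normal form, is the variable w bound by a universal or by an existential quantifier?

universal

Drive negations inward (¬∀x A ≡ ∃x ¬A, ¬∃x A ≡ ∀x ¬A, De Morgan for ∧/∨):
  (∀w ¬T(w)) ∧ (∃v M(v,v))
Pull the quantifiers to the front (each side's bound variable is not free in the other side):
  ∀w ∃v (¬T(w) ∧ M(v,v))
The quantifier ∃w sits under an odd number of negations, so it flips to ∀w.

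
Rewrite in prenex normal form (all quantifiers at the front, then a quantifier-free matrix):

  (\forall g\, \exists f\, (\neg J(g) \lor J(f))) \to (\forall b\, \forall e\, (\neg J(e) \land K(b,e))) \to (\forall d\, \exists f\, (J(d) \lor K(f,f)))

\exists g\, \forall f\, \exists b\, \exists e\, \forall d\, \exists r\, (J(g) \land \neg J(f) \lor J(e) \lor \neg K(b,e) \lor J(d) \lor K(r,r))

Eliminate → and ↔ using ¬ and ∨.
  \neg (\forall g\, \exists f\, (\neg J(g) \lor J(f))) \lor \neg (\forall b\, \forall e\, (\neg J(e) \land K(b,e))) \lor (\forall d\, \exists f\, (J(d) \lor K(f,f)))
Drive negations inward (¬∀x A ≡ ∃x ¬A, ¬∃x A ≡ ∀x ¬A, De Morgan for ∧/∨):
  (\exists g\, \forall f\, (J(g) \land \neg J(f))) \lor (\exists b\, \exists e\, (J(e) \lor \neg K(b,e))) \lor (\forall d\, \exists f\, (J(d) \lor K(f,f)))
Rename bound variables to avoid capture: f↦r.
  (\exists g\, \forall f\, (J(g) \land \neg J(f))) \lor (\exists b\, \exists e\, (J(e) \lor \neg K(b,e))) \lor (\forall d\, \exists r\, (J(d) \lor K(r,r)))
Extract every quantifier outward, since the variables are now distinct and don't occur free across branches:
  \exists g\, \forall f\, \exists b\, \exists e\, \forall d\, \exists r\, (J(g) \land \neg J(f) \lor J(e) \lor \neg K(b,e) \lor J(d) \lor K(r,r))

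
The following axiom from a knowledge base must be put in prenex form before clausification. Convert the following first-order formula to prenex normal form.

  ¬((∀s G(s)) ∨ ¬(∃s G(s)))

Move each ¬ inward, flipping quantifiers it crosses:
  (∃s ¬G(s)) ∧ (∃s G(s))
Give each quantifier a distinct variable: s↦u1.
  (∃s ¬G(s)) ∧ (∃u1 G(u1))
Pull the quantifiers to the front (each side's bound variable is not free in the other side):
  ∃s ∃u1 (¬G(s) ∧ G(u1))

∃s ∃u1 (¬G(s) ∧ G(u1))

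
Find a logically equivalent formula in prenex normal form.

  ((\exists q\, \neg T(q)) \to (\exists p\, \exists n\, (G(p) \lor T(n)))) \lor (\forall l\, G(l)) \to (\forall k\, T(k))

Rewrite implications/biconditionals: A → B as ¬A ∨ B.
  \neg (\neg (\exists q\, \neg T(q)) \lor (\exists p\, \exists n\, (G(p) \lor T(n))) \lor (\forall l\, G(l))) \lor (\forall k\, T(k))
Push ¬ through the quantifiers and connectives to reach negation normal form:
  (\exists q\, \neg T(q)) \land (\forall p\, \forall n\, (\neg G(p) \land \neg T(n))) \land (\exists l\, \neg G(l)) \lor (\forall k\, T(k))
All bound variables are already distinct, so no renaming is needed.
Pull the quantifiers to the front (each side's bound variable is not free in the other side):
  \exists q\, \forall p\, \forall n\, \exists l\, \forall k\, (\neg T(q) \land \neg G(p) \land \neg T(n) \land \neg G(l) \lor T(k))

\exists q\, \forall p\, \forall n\, \exists l\, \forall k\, (\neg T(q) \land \neg G(p) \land \neg T(n) \land \neg G(l) \lor T(k))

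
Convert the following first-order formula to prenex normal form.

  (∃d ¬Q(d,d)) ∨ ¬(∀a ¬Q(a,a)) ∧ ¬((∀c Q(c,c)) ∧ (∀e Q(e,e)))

Drive negations inward (¬∀x A ≡ ∃x ¬A, ¬∃x A ≡ ∀x ¬A, De Morgan for ∧/∨):
  (∃d ¬Q(d,d)) ∨ (∃a Q(a,a)) ∧ ((∃c ¬Q(c,c)) ∨ (∃e ¬Q(e,e)))
Pull the quantifiers to the front (each side's bound variable is not free in the other side):
  ∃d ∃a ∃c ∃e (¬Q(d,d) ∨ Q(a,a) ∧ (¬Q(c,c) ∨ ¬Q(e,e)))

∃d ∃a ∃c ∃e (¬Q(d,d) ∨ Q(a,a) ∧ (¬Q(c,c) ∨ ¬Q(e,e)))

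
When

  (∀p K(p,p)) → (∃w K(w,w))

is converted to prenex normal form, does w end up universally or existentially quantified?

existential

First replace A → B with ¬A ∨ B.
  ¬(∀p K(p,p)) ∨ (∃w K(w,w))
Move each ¬ inward, flipping quantifiers it crosses:
  (∃p ¬K(p,p)) ∨ (∃w K(w,w))
Pull the quantifiers to the front (each side's bound variable is not free in the other side):
  ∃p ∃w (¬K(p,p) ∨ K(w,w))
The quantifier ∃w sits under an even number of negations (counting the antecedent side of each →), so it remains existential.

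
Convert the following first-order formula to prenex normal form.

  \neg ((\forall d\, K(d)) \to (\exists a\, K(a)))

Eliminate → and ↔ using ¬ and ∨.
  \neg (\neg (\forall d\, K(d)) \lor (\exists a\, K(a)))
Move each ¬ inward, flipping quantifiers it crosses:
  (\forall d\, K(d)) \land (\forall a\, \neg K(a))
Extract every quantifier outward, since the variables are now distinct and don't occur free across branches:
  \forall d\, \forall a\, (K(d) \land \neg K(a))

\forall d\, \forall a\, (K(d) \land \neg K(a))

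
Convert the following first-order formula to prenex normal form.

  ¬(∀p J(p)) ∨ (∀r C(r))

Drive negations inward (¬∀x A ≡ ∃x ¬A, ¬∃x A ≡ ∀x ¬A, De Morgan for ∧/∨):
  (∃p ¬J(p)) ∨ (∀r C(r))
Pull the quantifiers to the front (each side's bound variable is not free in the other side):
  ∃p ∀r (¬J(p) ∨ C(r))

∃p ∀r (¬J(p) ∨ C(r))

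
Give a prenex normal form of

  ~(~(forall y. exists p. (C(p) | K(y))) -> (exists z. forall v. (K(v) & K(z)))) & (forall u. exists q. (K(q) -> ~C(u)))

Eliminate → and ↔ using ¬ and ∨.
  ~(~~(forall y. exists p. (C(p) | K(y))) | (exists z. forall v. (K(v) & K(z)))) & (forall u. exists q. (~K(q) | ~C(u)))
Drive negations inward (¬∀x A ≡ ∃x ¬A, ¬∃x A ≡ ∀x ¬A, De Morgan for ∧/∨):
  (exists y. forall p. (~C(p) & ~K(y))) & (forall z. exists v. (~K(v) | ~K(z))) & (forall u. exists q. (~K(q) | ~C(u)))
Pull the quantifiers to the front (each side's bound variable is not free in the other side):
  exists y. forall p. forall z. exists v. forall u. exists q. (~C(p) & ~K(y) & (~K(v) | ~K(z)) & (~K(q) | ~C(u)))

exists y. forall p. forall z. exists v. forall u. exists q. (~C(p) & ~K(y) & (~K(v) | ~K(z)) & (~K(q) | ~C(u)))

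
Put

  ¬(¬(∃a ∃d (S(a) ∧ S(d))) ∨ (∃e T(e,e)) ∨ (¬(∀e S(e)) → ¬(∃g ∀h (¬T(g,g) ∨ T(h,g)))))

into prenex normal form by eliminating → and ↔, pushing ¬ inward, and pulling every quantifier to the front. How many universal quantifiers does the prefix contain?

2

Rewrite implications/biconditionals: A → B as ¬A ∨ B.
  ¬(¬(∃a ∃d (S(a) ∧ S(d))) ∨ (∃e T(e,e)) ∨ ¬¬(∀e S(e)) ∨ ¬(∃g ∀h (¬T(g,g) ∨ T(h,g))))
Move each ¬ inward, flipping quantifiers it crosses:
  (∃a ∃d (S(a) ∧ S(d))) ∧ (∀e ¬T(e,e)) ∧ (∃e ¬S(e)) ∧ (∃g ∀h (¬T(g,g) ∨ T(h,g)))
Standardize variables apart so no two quantifiers bind the same name: e↦r.
  (∃a ∃d (S(a) ∧ S(d))) ∧ (∀e ¬T(e,e)) ∧ (∃r ¬S(r)) ∧ (∃g ∀h (¬T(g,g) ∨ T(h,g)))
Finally move all quantifiers to the prefix:
  ∃a ∃d ∀e ∃r ∃g ∀h (S(a) ∧ S(d) ∧ ¬T(e,e) ∧ ¬S(r) ∧ (¬T(g,g) ∨ T(h,g)))
The prefix is ∃a ∃d ∀e ∃r ∃g ∀h: 2 universal, 4 existential.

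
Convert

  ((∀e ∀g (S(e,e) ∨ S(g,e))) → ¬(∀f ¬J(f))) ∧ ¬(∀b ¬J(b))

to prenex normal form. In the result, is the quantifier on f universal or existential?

First replace A → B with ¬A ∨ B.
  (¬(∀e ∀g (S(e,e) ∨ S(g,e))) ∨ ¬(∀f ¬J(f))) ∧ ¬(∀b ¬J(b))
Move each ¬ inward, flipping quantifiers it crosses:
  ((∃e ∃g (¬S(e,e) ∧ ¬S(g,e))) ∨ (∃f J(f))) ∧ (∃b J(b))
Finally move all quantifiers to the prefix:
  ∃e ∃g ∃f ∃b ((¬S(e,e) ∧ ¬S(g,e) ∨ J(f)) ∧ J(b))
The quantifier ∀f sits under an odd number of negations (counting the antecedent side of each →), so it flips to ∃f.

existential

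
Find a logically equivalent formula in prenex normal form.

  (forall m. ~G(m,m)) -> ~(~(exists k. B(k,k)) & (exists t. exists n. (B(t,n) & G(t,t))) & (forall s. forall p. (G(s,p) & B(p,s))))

exists m. exists k. forall t. forall n. exists s. exists p. (G(m,m) | B(k,k) | ~B(t,n) | ~G(t,t) | ~G(s,p) | ~B(p,s))

Eliminate → and ↔ using ¬ and ∨.
  ~(forall m. ~G(m,m)) | ~(~(exists k. B(k,k)) & (exists t. exists n. (B(t,n) & G(t,t))) & (forall s. forall p. (G(s,p) & B(p,s))))
Push ¬ through the quantifiers and connectives to reach negation normal form:
  (exists m. G(m,m)) | (exists k. B(k,k)) | (forall t. forall n. (~B(t,n) | ~G(t,t))) | (exists s. exists p. (~G(s,p) | ~B(p,s)))
All bound variables are already distinct, so no renaming is needed.
Finally move all quantifiers to the prefix:
  exists m. exists k. forall t. forall n. exists s. exists p. (G(m,m) | B(k,k) | ~B(t,n) | ~G(t,t) | ~G(s,p) | ~B(p,s))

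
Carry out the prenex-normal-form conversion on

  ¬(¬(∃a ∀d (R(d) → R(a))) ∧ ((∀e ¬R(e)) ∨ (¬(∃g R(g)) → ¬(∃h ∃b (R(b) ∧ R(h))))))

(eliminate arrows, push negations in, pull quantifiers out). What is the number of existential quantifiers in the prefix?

4

Eliminate → and ↔ using ¬ and ∨.
  ¬(¬(∃a ∀d (¬R(d) ∨ R(a))) ∧ ((∀e ¬R(e)) ∨ ¬¬(∃g R(g)) ∨ ¬(∃h ∃b (R(b) ∧ R(h)))))
Move each ¬ inward, flipping quantifiers it crosses:
  (∃a ∀d (¬R(d) ∨ R(a))) ∨ (∃e R(e)) ∧ (∀g ¬R(g)) ∧ (∃h ∃b (R(b) ∧ R(h)))
Extract every quantifier outward, since the variables are now distinct and don't occur free across branches:
  ∃a ∀d ∃e ∀g ∃h ∃b (¬R(d) ∨ R(a) ∨ R(e) ∧ ¬R(g) ∧ R(b) ∧ R(h))
The prefix is ∃a ∀d ∃e ∀g ∃h ∃b: 2 universal, 4 existential.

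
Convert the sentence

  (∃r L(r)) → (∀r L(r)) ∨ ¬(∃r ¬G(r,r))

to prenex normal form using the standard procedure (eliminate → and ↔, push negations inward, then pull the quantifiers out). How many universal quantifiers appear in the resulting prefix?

Rewrite implications/biconditionals: A → B as ¬A ∨ B.
  ¬(∃r L(r)) ∨ (∀r L(r)) ∨ ¬(∃r ¬G(r,r))
Drive negations inward (¬∀x A ≡ ∃x ¬A, ¬∃x A ≡ ∀x ¬A, De Morgan for ∧/∨):
  (∀r ¬L(r)) ∨ (∀r L(r)) ∨ (∀r G(r,r))
Standardize variables apart so no two quantifiers bind the same name: r↦z, r↦v1.
  (∀r ¬L(r)) ∨ (∀z L(z)) ∨ (∀v1 G(v1,v1))
Pull the quantifiers to the front (each side's bound variable is not free in the other side):
  ∀r ∀z ∀v1 (¬L(r) ∨ L(z) ∨ G(v1,v1))
The prefix is ∀r ∀z ∀v1: 3 universal, 0 existential.

3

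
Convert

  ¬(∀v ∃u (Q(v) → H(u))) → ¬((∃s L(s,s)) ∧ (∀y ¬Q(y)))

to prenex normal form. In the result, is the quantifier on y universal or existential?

existential

First replace A → B with ¬A ∨ B.
  ¬¬(∀v ∃u (¬Q(v) ∨ H(u))) ∨ ¬((∃s L(s,s)) ∧ (∀y ¬Q(y)))
Push ¬ through the quantifiers and connectives to reach negation normal form:
  (∀v ∃u (¬Q(v) ∨ H(u))) ∨ (∀s ¬L(s,s)) ∨ (∃y Q(y))
Finally move all quantifiers to the prefix:
  ∀v ∃u ∀s ∃y (¬Q(v) ∨ H(u) ∨ ¬L(s,s) ∨ Q(y))
The quantifier ∀y sits under an odd number of negations (counting the antecedent side of each →), so it flips to ∃y.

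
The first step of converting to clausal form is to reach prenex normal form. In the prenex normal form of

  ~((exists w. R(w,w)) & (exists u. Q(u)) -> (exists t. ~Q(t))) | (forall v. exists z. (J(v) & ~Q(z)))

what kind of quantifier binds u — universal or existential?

existential

Eliminate → and ↔ using ¬ and ∨.
  ~(~((exists w. R(w,w)) & (exists u. Q(u))) | (exists t. ~Q(t))) | (forall v. exists z. (J(v) & ~Q(z)))
Drive negations inward (¬∀x A ≡ ∃x ¬A, ¬∃x A ≡ ∀x ¬A, De Morgan for ∧/∨):
  (exists w. R(w,w)) & (exists u. Q(u)) & (forall t. Q(t)) | (forall v. exists z. (J(v) & ~Q(z)))
All bound variables are already distinct, so no renaming is needed.
Extract every quantifier outward, since the variables are now distinct and don't occur free across branches:
  exists w. exists u. forall t. forall v. exists z. (R(w,w) & Q(u) & Q(t) | J(v) & ~Q(z))
The quantifier exists u sits under an even number of negations (counting the antecedent side of each →), so it remains existential.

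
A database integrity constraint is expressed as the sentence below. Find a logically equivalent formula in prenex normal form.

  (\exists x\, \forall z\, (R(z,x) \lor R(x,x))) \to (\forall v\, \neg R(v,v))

First replace A → B with ¬A ∨ B.
  \neg (\exists x\, \forall z\, (R(z,x) \lor R(x,x))) \lor (\forall v\, \neg R(v,v))
Drive negations inward (¬∀x A ≡ ∃x ¬A, ¬∃x A ≡ ∀x ¬A, De Morgan for ∧/∨):
  (\forall x\, \exists z\, (\neg R(z,x) \land \neg R(x,x))) \lor (\forall v\, \neg R(v,v))
All bound variables are already distinct, so no renaming is needed.
Extract every quantifier outward, since the variables are now distinct and don't occur free across branches:
  \forall x\, \exists z\, \forall v\, (\neg R(z,x) \land \neg R(x,x) \lor \neg R(v,v))

\forall x\, \exists z\, \forall v\, (\neg R(z,x) \land \neg R(x,x) \lor \neg R(v,v))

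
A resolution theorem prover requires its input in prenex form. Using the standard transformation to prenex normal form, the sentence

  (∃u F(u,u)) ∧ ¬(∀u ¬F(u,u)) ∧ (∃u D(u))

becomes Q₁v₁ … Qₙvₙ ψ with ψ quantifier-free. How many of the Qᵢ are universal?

Move each ¬ inward, flipping quantifiers it crosses:
  (∃u F(u,u)) ∧ (∃u F(u,u)) ∧ (∃u D(u))
Rename bound variables to avoid capture: u↦a, u↦q.
  (∃u F(u,u)) ∧ (∃a F(a,a)) ∧ (∃q D(q))
Pull the quantifiers to the front (each side's bound variable is not free in the other side):
  ∃u ∃a ∃q (F(u,u) ∧ F(a,a) ∧ D(q))
The prefix is ∃u ∃a ∃q: 0 universal, 3 existential.

0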